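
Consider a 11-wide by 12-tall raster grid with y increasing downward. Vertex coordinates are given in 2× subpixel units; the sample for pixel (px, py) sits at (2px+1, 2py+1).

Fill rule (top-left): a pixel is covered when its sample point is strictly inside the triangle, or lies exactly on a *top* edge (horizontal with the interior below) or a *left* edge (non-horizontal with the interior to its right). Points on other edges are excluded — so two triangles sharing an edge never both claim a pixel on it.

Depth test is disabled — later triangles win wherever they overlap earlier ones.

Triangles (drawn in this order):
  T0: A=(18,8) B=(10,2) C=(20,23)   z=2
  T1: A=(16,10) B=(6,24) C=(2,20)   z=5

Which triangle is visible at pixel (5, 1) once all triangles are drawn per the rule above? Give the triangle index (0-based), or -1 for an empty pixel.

T0:
  2·area = 108  (B↔C swapped to make it positive)
  edge (18, 8)→(20, 23): d=(2,15) right/bottom  bias=-1
  edge (20, 23)→(10, 2): d=(-10,-21) top-left  bias=+0
  edge (10, 2)→(18, 8): d=(8,6) right/bottom  bias=-1
    (5,1)@(11, 3): e=[95,11,2] → #
    (6,1)@(13, 3): e=[65,53,-10] → ·
    (5,2)@(11, 5): e=[99,-9,18] → ·
    (6,2)@(13, 5): e=[69,33,6] → #
    (7,2)@(15, 5): e=[39,75,-6] → ·
    (6,3)@(13, 7): e=[73,13,22] → #
    (7,3)@(15, 7): e=[43,55,10] → #
    (8,3)@(17, 7): e=[13,97,-2] → ·
    (6,4)@(13, 9): e=[77,-7,38] → ·
    (7,4)@(15, 9): e=[47,35,26] → #
    (8,4)@(17, 9): e=[17,77,14] → #
    (9,4)@(19, 9): e=[-13,119,2] → ·
  covered (12 px):
    · · · · · · · · · · ·
    · · · · · # · · · · ·
    · · · · · · # · · · ·
    · · · · · · # # · · ·
    · · · · · · · # # · ·
    · · · · · · · # # · ·
    · · · · · · · · # · ·
    · · · · · · · · # · ·
    · · · · · · · · · # ·
    · · · · · · · · · # ·
    · · · · · · · · · · ·
    · · · · · · · · · · ·
T1:
  2·area = 96
  edge (16, 10)→(6, 24): d=(-10,14) right/bottom  bias=-1
  edge (6, 24)→(2, 20): d=(-4,-4) top-left  bias=+0
  edge (2, 20)→(16, 10): d=(14,-10) top-left  bias=+0
    (10,1)@(21, 3): e=[0,144,-48] → ·  [on edge]
    (7,5)@(15, 11): e=[4,88,4] → #
    (8,5)@(17, 11): e=[-24,96,24] → ·
    (6,6)@(13, 13): e=[12,72,12] → #
    (7,6)@(15, 13): e=[-16,80,32] → ·
    (4,7)@(9, 15): e=[48,48,0] → #  [on edge]
    (5,7)@(11, 15): e=[20,56,20] → #
    (6,7)@(13, 15): e=[-8,64,40] → ·
    (3,8)@(7, 17): e=[56,32,8] → #
    (5,8)@(11, 17): e=[0,48,48] → ·  [on edge]
    (0,9)@(1, 19): e=[120,0,-24] → ·  [on edge]
    (2,9)@(5, 19): e=[64,16,16] → #
    (1,10)@(3, 21): e=[72,0,24] → #  [on edge]
    (2,11)@(5, 23): e=[24,0,72] → #  [on edge]
  covered (13 px):
    · · · · · · · · · · ·
    · · · · · · · · · · ·
    · · · · · · · · · · ·
    · · · · · · · · · · ·
    · · · · · · · · · · ·
    · · · · · · · # · · ·
    · · · · · · # · · · ·
    · · · · # # · · · · ·
    · · · # # · · · · · ·
    · · # # # · · · · · ·
    · # # # · · · · · · ·
    · · # · · · · · · · ·

Z-buffer (winner per pixel, '.' = empty):
  . . . . . . . . . . .
  . . . . . 0 . . . . .
  . . . . . . 0 . . . .
  . . . . . . 0 0 . . .
  . . . . . . . 0 0 . .
  . . . . . . . 1 0 . .
  . . . . . . 1 . 0 . .
  . . . . 1 1 . . 0 . .
  . . . 1 1 . . . . 0 .
  . . 1 1 1 . . . . 0 .
  . 1 1 1 . . . . . . .
  . . 1 . . . . . . . .

Answer: 0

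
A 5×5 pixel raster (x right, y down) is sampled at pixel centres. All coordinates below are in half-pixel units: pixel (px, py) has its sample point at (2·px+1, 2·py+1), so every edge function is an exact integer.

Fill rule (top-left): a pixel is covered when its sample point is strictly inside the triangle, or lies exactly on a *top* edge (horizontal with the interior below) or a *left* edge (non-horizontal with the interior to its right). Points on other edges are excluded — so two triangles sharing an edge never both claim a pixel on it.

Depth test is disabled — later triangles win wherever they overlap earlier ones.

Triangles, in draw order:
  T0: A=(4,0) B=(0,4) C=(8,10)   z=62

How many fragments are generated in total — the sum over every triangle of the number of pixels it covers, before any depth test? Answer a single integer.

T0:
  2·area = 56  (B↔C swapped to make it positive)
  edge (4, 0)→(8, 10): d=(4,10) right/bottom  bias=-1
  edge (8, 10)→(0, 4): d=(-8,-6) top-left  bias=+0
  edge (0, 4)→(4, 0): d=(4,-4) top-left  bias=+0
    (1,0)@(3, 1): e=[14,42,0] → █  [on edge]
    (2,0)@(5, 1): e=[-6,54,8] → ·
    (0,1)@(1, 3): e=[42,14,0] → █  [on edge]
    (2,1)@(5, 3): e=[2,38,16] → █
    (3,1)@(7, 3): e=[-18,50,24] → ·
    (0,2)@(1, 5): e=[50,-2,8] → ·
    (1,2)@(3, 5): e=[30,10,16] → █
    (3,2)@(7, 5): e=[-10,34,32] → ·
    (1,3)@(3, 7): e=[38,-6,24] → ·
    (2,3)@(5, 7): e=[18,6,32] → █
    (3,3)@(7, 7): e=[-2,18,40] → ·
    (2,4)@(5, 9): e=[26,-10,40] → ·
  covered (8 px):
    · █ · · ·
    █ █ █ · ·
    · █ █ · ·
    · · █ · ·
    · · · █ ·

Result: 8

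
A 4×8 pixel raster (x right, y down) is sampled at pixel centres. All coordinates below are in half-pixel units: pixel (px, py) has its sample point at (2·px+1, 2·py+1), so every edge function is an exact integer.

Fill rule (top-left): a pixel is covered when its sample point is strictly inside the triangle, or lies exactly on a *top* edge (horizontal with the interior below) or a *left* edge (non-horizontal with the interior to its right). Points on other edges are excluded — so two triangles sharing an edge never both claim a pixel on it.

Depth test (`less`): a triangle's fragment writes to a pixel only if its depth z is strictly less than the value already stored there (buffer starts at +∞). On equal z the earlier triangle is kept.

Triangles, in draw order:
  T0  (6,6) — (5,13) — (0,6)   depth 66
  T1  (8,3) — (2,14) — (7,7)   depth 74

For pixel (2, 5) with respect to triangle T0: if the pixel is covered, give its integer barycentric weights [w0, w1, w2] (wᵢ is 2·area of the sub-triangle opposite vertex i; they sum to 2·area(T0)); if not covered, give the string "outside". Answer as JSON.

T0:
  2·area = 42
  edge (6, 6)→(5, 13): d=(-1,7) right/bottom  bias=-1
  edge (5, 13)→(0, 6): d=(-5,-7) top-left  bias=+0
  edge (0, 6)→(6, 6): d=(6,0) top-left  bias=+0
    (0,3)@(1, 7): e=[34,2,6] → █
    (1,3)@(3, 7): e=[20,16,6] → █
    (2,3)@(5, 7): e=[6,30,6] → █
    (3,3)@(7, 7): e=[-8,44,6] → ·
    (0,4)@(1, 9): e=[32,-8,18] → ·
    (1,4)@(3, 9): e=[18,6,18] → █
    (3,4)@(7, 9): e=[-10,34,18] → ·
    (1,5)@(3, 11): e=[16,-4,30] → ·
    (2,5)@(5, 11): e=[2,10,30] → █
    (3,5)@(7, 11): e=[-12,24,30] → ·
    (2,6)@(5, 13): e=[0,0,42] → ·  [on edge]
  covered (6 px):
    · · · ·
    · · · ·
    · · · ·
    █ █ █ ·
    · █ █ ·
    · · █ ·
    · · · ·
    · · · ·
T1:
  2·area = 13  (B↔C swapped to make it positive)
  edge (8, 3)→(7, 7): d=(-1,4) right/bottom  bias=-1
  edge (7, 7)→(2, 14): d=(-5,7) right/bottom  bias=-1
  edge (2, 14)→(8, 3): d=(6,-11) top-left  bias=+0
    (3,2)@(7, 5): e=[2,10,1] → █
    (3,3)@(7, 7): e=[0,0,13] → ·  [on edge]
    (2,4)@(5, 9): e=[6,4,3] → █
    (3,4)@(7, 9): e=[-2,-10,25] → ·
    (2,5)@(5, 11): e=[4,-6,15] → ·
    (2,7)@(5, 15): e=[0,-26,39] → ·  [on edge]
  covered (2 px):
    · · · ·
    · · · ·
    · · · █
    · · · ·
    · · █ ·
    · · · ·
    · · · ·
    · · · ·

Answer: [10,30,2]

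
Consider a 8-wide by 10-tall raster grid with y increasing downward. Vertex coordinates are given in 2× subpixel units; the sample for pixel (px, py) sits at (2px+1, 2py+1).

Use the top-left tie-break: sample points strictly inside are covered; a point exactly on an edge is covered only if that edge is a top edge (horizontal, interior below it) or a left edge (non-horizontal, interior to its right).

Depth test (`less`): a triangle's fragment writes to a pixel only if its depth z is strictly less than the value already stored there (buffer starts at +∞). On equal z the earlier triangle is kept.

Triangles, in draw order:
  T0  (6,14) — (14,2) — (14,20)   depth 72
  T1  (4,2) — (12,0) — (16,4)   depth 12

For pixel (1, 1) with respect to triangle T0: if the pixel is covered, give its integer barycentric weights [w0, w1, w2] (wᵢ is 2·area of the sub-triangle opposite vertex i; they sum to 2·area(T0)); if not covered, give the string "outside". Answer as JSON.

T0:
  2·area = 144
  edge (6, 14)→(14, 2): d=(8,-12) top-left  bias=+0
  edge (14, 2)→(14, 20): d=(0,18) right/bottom  bias=-1
  edge (14, 20)→(6, 14): d=(-8,-6) top-left  bias=+0
    (6,2)@(13, 5): e=[12,18,114] → █
    (7,2)@(15, 5): e=[36,-18,126] → ·
    (5,3)@(11, 7): e=[4,54,86] → █
    (7,3)@(15, 7): e=[52,-18,110] → ·
    (5,4)@(11, 9): e=[20,54,70] → █
    (7,4)@(15, 9): e=[68,-18,94] → ·
    (4,5)@(9, 11): e=[12,90,42] → █
    (7,5)@(15, 11): e=[84,-18,78] → ·
    (3,6)@(7, 13): e=[4,126,14] → █
    (7,6)@(15, 13): e=[100,-18,62] → ·
    (3,7)@(7, 15): e=[20,126,-2] → ·
    (4,7)@(9, 15): e=[44,90,10] → █
  covered (18 px):
    · · · · · · · ·
    · · · · · · · ·
    · · · · · · █ ·
    · · · · · █ █ ·
    · · · · · █ █ ·
    · · · · █ █ █ ·
    · · · █ █ █ █ ·
    · · · · █ █ █ ·
    · · · · · █ █ ·
    · · · · · · █ ·
T1:
  2·area = 40
  edge (4, 2)→(12, 0): d=(8,-2) top-left  bias=+0
  edge (12, 0)→(16, 4): d=(4,4) right/bottom  bias=-1
  edge (16, 4)→(4, 2): d=(-12,-2) top-left  bias=+0
    (4,0)@(9, 1): e=[2,16,22] → █
    (5,0)@(11, 1): e=[6,8,26] → █
    (6,0)@(13, 1): e=[10,0,30] → ·  [on edge]
    (4,1)@(9, 3): e=[18,24,-2] → ·
    (5,1)@(11, 3): e=[22,16,2] → █
    (6,1)@(13, 3): e=[26,8,6] → █
    (7,1)@(15, 3): e=[30,0,10] → ·  [on edge]
    (5,2)@(11, 5): e=[38,24,-22] → ·
    (6,2)@(13, 5): e=[42,16,-18] → ·
  covered (4 px):
    · · · · █ █ · ·
    · · · · · █ █ ·
    · · · · · · · ·
    · · · · · · · ·
    · · · · · · · ·
    · · · · · · · ·
    · · · · · · · ·
    · · · · · · · ·
    · · · · · · · ·
    · · · · · · · ·

Result: "outside"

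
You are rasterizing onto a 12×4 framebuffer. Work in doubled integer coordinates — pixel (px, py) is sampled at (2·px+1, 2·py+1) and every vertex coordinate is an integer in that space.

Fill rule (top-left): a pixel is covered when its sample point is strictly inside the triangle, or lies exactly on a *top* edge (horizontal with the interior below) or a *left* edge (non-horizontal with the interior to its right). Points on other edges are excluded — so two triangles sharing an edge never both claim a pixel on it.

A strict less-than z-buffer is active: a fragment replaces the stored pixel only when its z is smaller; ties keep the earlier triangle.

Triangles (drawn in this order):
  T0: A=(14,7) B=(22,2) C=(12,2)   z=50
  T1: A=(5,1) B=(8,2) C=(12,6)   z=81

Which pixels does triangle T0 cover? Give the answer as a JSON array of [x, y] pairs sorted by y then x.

T0:
  2·area = 50  (B↔C swapped to make it positive)
  edge (14, 7)→(12, 2): d=(-2,-5) top-left  bias=+0
  edge (12, 2)→(22, 2): d=(10,0) top-left  bias=+0
  edge (22, 2)→(14, 7): d=(-8,5) right/bottom  bias=-1
    (6,1)@(13, 3): e=[3,10,37] → #
    (7,1)@(15, 3): e=[13,10,27] → #
    (8,1)@(17, 3): e=[23,10,17] → #
    (9,1)@(19, 3): e=[33,10,7] → #
    (10,1)@(21, 3): e=[43,10,-3] → ·
    (6,2)@(13, 5): e=[-1,30,21] → ·
    (7,2)@(15, 5): e=[9,30,11] → #
    (9,2)@(19, 5): e=[29,30,-9] → ·
    (7,3)@(15, 7): e=[5,50,-5] → ·
    (8,3)@(17, 7): e=[15,50,-15] → ·
  covered (6 px):
    · · · · · · · · · · · ·
    · · · · · · # # # # · ·
    · · · · · · · # # · · ·
    · · · · · · · · · · · ·
T1:
  2·area = 8
  edge (5, 1)→(8, 2): d=(3,1) right/bottom  bias=-1
  edge (8, 2)→(12, 6): d=(4,4) right/bottom  bias=-1
  edge (12, 6)→(5, 1): d=(-7,-5) top-left  bias=+0
    (2,0)@(5, 1): e=[0,8,0] → ·  [on edge]
    (3,0)@(7, 1): e=[-2,0,10] → ·  [on edge]
    (4,1)@(9, 3): e=[2,0,6] → ·  [on edge]
    (5,1)@(11, 3): e=[0,-8,16] → ·  [on edge]
    (5,2)@(11, 5): e=[6,0,2] → ·  [on edge]
    (8,2)@(17, 5): e=[0,-24,32] → ·  [on edge]
    (6,3)@(13, 7): e=[10,0,-2] → ·  [on edge]
    (11,3)@(23, 7): e=[0,-40,48] → ·  [on edge]
  covered (0 px):
    · · · · · · · · · · · ·
    · · · · · · · · · · · ·
    · · · · · · · · · · · ·
    · · · · · · · · · · · ·

Answer: [[6,1],[7,1],[8,1],[9,1],[7,2],[8,2]]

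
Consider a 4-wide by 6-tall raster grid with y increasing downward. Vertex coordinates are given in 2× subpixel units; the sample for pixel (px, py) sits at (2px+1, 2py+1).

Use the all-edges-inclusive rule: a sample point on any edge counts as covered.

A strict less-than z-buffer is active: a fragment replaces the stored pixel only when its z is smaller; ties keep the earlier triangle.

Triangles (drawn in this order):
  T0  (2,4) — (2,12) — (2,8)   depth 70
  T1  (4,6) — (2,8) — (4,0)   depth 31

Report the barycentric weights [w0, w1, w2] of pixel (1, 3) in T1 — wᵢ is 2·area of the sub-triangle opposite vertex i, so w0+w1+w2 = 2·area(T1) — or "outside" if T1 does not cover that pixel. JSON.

T0:
  degenerate (2·area = 0) — covers nothing
T1:
  2·area = 12
  edge (4, 6)→(2, 8): d=(-2,2) inclusive
  edge (2, 8)→(4, 0): d=(2,-8) inclusive
  edge (4, 0)→(4, 6): d=(0,6) inclusive
    (3,1)@(7, 3): e=[0,30,-18] → ·  [on edge]
    (1,2)@(3, 5): e=[4,2,6] → #
    (2,2)@(5, 5): e=[0,18,-6] → ·  [on edge]
    (1,3)@(3, 7): e=[0,6,6] → #  [on edge]
    (2,3)@(5, 7): e=[-4,22,-6] → ·
    (0,4)@(1, 9): e=[0,-6,18] → ·  [on edge]
    (1,4)@(3, 9): e=[-4,10,6] → ·
  covered (2 px):
    · · · ·
    · · · ·
    · # · ·
    · # · ·
    · · · ·
    · · · ·

Result: [6,6,0]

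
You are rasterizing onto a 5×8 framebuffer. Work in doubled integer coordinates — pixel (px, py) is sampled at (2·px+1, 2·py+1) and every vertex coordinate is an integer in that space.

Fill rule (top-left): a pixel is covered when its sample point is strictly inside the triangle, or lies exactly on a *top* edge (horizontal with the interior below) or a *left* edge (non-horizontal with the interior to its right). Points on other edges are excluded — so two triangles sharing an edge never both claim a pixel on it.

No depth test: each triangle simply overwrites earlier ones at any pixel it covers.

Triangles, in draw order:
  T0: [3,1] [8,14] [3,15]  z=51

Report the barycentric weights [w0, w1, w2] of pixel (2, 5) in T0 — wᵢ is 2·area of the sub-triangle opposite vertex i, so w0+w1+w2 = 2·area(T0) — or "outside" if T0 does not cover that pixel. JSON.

T0:
  2·area = 70
  edge (3, 1)→(8, 14): d=(5,13) right/bottom  bias=-1
  edge (8, 14)→(3, 15): d=(-5,1) right/bottom  bias=-1
  edge (3, 15)→(3, 1): d=(0,-14) top-left  bias=+0
    (1,0)@(3, 1): e=[0,70,0] → .  [on edge]
    (1,1)@(3, 3): e=[10,60,0] → X  [on edge]
    (2,1)@(5, 3): e=[-16,58,28] → .
    (1,2)@(3, 5): e=[20,50,0] → X  [on edge]
    (2,2)@(5, 5): e=[-6,48,28] → .
    (1,3)@(3, 7): e=[30,40,0] → X  [on edge]
    (2,3)@(5, 7): e=[4,38,28] → X
    (3,3)@(7, 7): e=[-22,36,56] → .
    (1,4)@(3, 9): e=[40,30,0] → X  [on edge]
    (3,4)@(7, 9): e=[-12,26,56] → .
    (1,5)@(3, 11): e=[50,20,0] → X  [on edge]
    (3,5)@(7, 11): e=[-2,16,56] → .
    (1,6)@(3, 13): e=[60,10,0] → X  [on edge]
    (1,7)@(3, 15): e=[70,0,0] → .  [on edge]
  covered (11 px):
    . . . . .
    . X . . .
    . X . . .
    . X X . .
    . X X . .
    . X X . .
    . X X X .
    . . . . .

Final: [18,28,24]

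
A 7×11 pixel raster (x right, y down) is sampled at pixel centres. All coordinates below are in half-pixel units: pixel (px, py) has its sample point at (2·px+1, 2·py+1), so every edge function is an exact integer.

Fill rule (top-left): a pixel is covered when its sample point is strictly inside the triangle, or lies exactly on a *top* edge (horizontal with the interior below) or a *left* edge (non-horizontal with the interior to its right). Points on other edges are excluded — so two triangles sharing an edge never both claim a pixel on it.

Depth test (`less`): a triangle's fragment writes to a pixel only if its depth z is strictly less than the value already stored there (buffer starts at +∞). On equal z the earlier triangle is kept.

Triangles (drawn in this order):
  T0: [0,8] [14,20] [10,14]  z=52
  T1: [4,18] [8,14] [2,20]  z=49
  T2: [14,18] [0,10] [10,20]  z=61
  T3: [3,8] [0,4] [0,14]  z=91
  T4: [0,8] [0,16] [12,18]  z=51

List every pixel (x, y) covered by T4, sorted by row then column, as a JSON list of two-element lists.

T0:
  2·area = 36  (B↔C swapped to make it positive)
  edge (0, 8)→(10, 14): d=(10,6) right/bottom  bias=-1
  edge (10, 14)→(14, 20): d=(4,6) right/bottom  bias=-1
  edge (14, 20)→(0, 8): d=(-14,-12) top-left  bias=+0
    (2,5)@(5, 11): e=[0,18,18] → ·  [on edge]
    (3,6)@(7, 13): e=[8,14,14] → █
    (4,6)@(9, 13): e=[-4,2,38] → ·
    (3,7)@(7, 15): e=[28,22,-14] → ·
    (4,7)@(9, 15): e=[16,10,10] → █
    (5,7)@(11, 15): e=[4,-2,34] → ·
    (4,8)@(9, 17): e=[36,18,-18] → ·
    (5,8)@(11, 17): e=[24,6,6] → █
    (6,8)@(13, 17): e=[12,-6,30] → ·
    (5,9)@(11, 19): e=[44,14,-22] → ·
    (6,9)@(13, 19): e=[32,2,2] → █
    (6,10)@(13, 21): e=[52,10,-26] → ·
  covered (4 px):
    · · · · · · ·
    · · · · · · ·
    · · · · · · ·
    · · · · · · ·
    · · · · · · ·
    · · · · · · ·
    · · · █ · · ·
    · · · · █ · ·
    · · · · · █ ·
    · · · · · · █
    · · · · · · ·
T1:
  degenerate (2·area = 0) — covers nothing
T2:
  2·area = 60  (B↔C swapped to make it positive)
  edge (14, 18)→(10, 20): d=(-4,2) right/bottom  bias=-1
  edge (10, 20)→(0, 10): d=(-10,-10) top-left  bias=+0
  edge (0, 10)→(14, 18): d=(14,8) right/bottom  bias=-1
    (0,5)@(1, 11): e=[54,0,6] → █  [on edge]
    (1,5)@(3, 11): e=[50,20,-10] → ·
    (0,6)@(1, 13): e=[46,-20,34] → ·
    (1,6)@(3, 13): e=[42,0,18] → █  [on edge]
    (2,6)@(5, 13): e=[38,20,2] → █
    (3,6)@(7, 13): e=[34,40,-14] → ·
    (1,7)@(3, 15): e=[34,-20,46] → ·
    (2,7)@(5, 15): e=[30,0,30] → █  [on edge]
    (3,7)@(7, 15): e=[26,20,14] → █
    (4,7)@(9, 15): e=[22,40,-2] → ·
    (2,8)@(5, 17): e=[22,-20,58] → ·
    (3,8)@(7, 17): e=[18,0,42] → █  [on edge]
    (4,9)@(9, 19): e=[6,0,54] → █  [on edge]
    (5,10)@(11, 21): e=[-6,0,66] → ·  [on edge]
  covered (10 px):
    · · · · · · ·
    · · · · · · ·
    · · · · · · ·
    · · · · · · ·
    · · · · · · ·
    █ · · · · · ·
    · █ █ · · · ·
    · · █ █ · · ·
    · · · █ █ █ ·
    · · · · █ █ ·
    · · · · · · ·
T3:
  2·area = 30  (B↔C swapped to make it positive)
  edge (3, 8)→(0, 14): d=(-3,6) right/bottom  bias=-1
  edge (0, 14)→(0, 4): d=(0,-10) top-left  bias=+0
  edge (0, 4)→(3, 8): d=(3,4) right/bottom  bias=-1
    (0,3)@(1, 7): e=[15,10,5] → █
    (1,3)@(3, 7): e=[3,30,-3] → ·
    (0,4)@(1, 9): e=[9,10,11] → █
    (1,4)@(3, 9): e=[-3,30,3] → ·
    (0,5)@(1, 11): e=[3,10,17] → █
    (1,5)@(3, 11): e=[-9,30,9] → ·
    (0,6)@(1, 13): e=[-3,10,23] → ·
  covered (3 px):
    · · · · · · ·
    · · · · · · ·
    · · · · · · ·
    █ · · · · · ·
    █ · · · · · ·
    █ · · · · · ·
    · · · · · · ·
    · · · · · · ·
    · · · · · · ·
    · · · · · · ·
    · · · · · · ·
T4:
  2·area = 96  (B↔C swapped to make it positive)
  edge (0, 8)→(12, 18): d=(12,10) right/bottom  bias=-1
  edge (12, 18)→(0, 16): d=(-12,-2) top-left  bias=+0
  edge (0, 16)→(0, 8): d=(0,-8) top-left  bias=+0
    (0,4)@(1, 9): e=[2,86,8] → █
    (1,4)@(3, 9): e=[-18,90,24] → ·
    (0,5)@(1, 11): e=[26,62,8] → █
    (1,5)@(3, 11): e=[6,66,24] → █
    (2,5)@(5, 11): e=[-14,70,40] → ·
    (0,6)@(1, 13): e=[50,38,8] → █
    (2,6)@(5, 13): e=[10,46,40] → █
    (3,6)@(7, 13): e=[-10,50,56] → ·
    (0,7)@(1, 15): e=[74,14,8] → █
    (3,7)@(7, 15): e=[14,26,56] → █
    (4,7)@(9, 15): e=[-6,30,72] → ·
    (0,8)@(1, 17): e=[98,-10,8] → ·
  covered (12 px):
    · · · · · · ·
    · · · · · · ·
    · · · · · · ·
    · · · · · · ·
    █ · · · · · ·
    █ █ · · · · ·
    █ █ █ · · · ·
    █ █ █ █ · · ·
    · · · █ █ · ·
    · · · · · · ·
    · · · · · · ·

Result: [[0,4],[0,5],[1,5],[0,6],[1,6],[2,6],[0,7],[1,7],[2,7],[3,7],[3,8],[4,8]]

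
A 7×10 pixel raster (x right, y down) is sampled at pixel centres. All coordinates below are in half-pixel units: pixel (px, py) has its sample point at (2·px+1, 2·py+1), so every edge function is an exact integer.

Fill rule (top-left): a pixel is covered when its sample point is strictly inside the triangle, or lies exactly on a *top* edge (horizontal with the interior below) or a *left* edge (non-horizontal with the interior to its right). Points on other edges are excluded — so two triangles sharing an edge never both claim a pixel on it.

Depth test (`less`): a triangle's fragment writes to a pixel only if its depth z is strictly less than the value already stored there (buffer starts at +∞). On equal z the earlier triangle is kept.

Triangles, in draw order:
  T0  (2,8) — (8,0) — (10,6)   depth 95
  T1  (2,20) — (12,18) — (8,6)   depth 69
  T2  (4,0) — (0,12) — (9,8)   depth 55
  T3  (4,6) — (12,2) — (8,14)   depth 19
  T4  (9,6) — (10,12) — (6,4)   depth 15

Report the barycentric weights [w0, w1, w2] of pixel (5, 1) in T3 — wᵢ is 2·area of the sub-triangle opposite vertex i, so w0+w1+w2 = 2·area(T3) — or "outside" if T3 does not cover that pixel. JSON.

T0:
  2·area = 52
  edge (2, 8)→(8, 0): d=(6,-8) top-left  bias=+0
  edge (8, 0)→(10, 6): d=(2,6) right/bottom  bias=-1
  edge (10, 6)→(2, 8): d=(-8,2) right/bottom  bias=-1
    (3,1)@(7, 3): e=[10,12,30] → █
    (4,1)@(9, 3): e=[26,0,26] → ·  [on edge]
    (2,2)@(5, 5): e=[6,28,18] → █
    (4,2)@(9, 5): e=[38,4,10] → █
    (5,2)@(11, 5): e=[54,-8,6] → ·
    (1,3)@(3, 7): e=[2,44,6] → █
    (3,3)@(7, 7): e=[34,20,-2] → ·
    (4,3)@(9, 7): e=[50,8,-6] → ·
    (1,4)@(3, 9): e=[14,48,-10] → ·
    (2,4)@(5, 9): e=[30,36,-14] → ·
    (5,4)@(11, 9): e=[78,0,-26] → ·  [on edge]
    (6,7)@(13, 15): e=[130,0,-78] → ·  [on edge]
  covered (6 px):
    · · · · · · ·
    · · · █ · · ·
    · · █ █ █ · ·
    · █ █ · · · ·
    · · · · · · ·
    · · · · · · ·
    · · · · · · ·
    · · · · · · ·
    · · · · · · ·
    · · · · · · ·
T1:
  2·area = 128  (B↔C swapped to make it positive)
  edge (2, 20)→(8, 6): d=(6,-14) top-left  bias=+0
  edge (8, 6)→(12, 18): d=(4,12) right/bottom  bias=-1
  edge (12, 18)→(2, 20): d=(-10,2) right/bottom  bias=-1
    (3,1)@(7, 3): e=[-32,0,160] → ·  [on edge]
    (3,4)@(7, 9): e=[4,24,100] → █
    (4,4)@(9, 9): e=[32,0,96] → ·  [on edge]
    (3,5)@(7, 11): e=[16,32,80] → █
    (4,5)@(9, 11): e=[44,8,76] → █
    (5,5)@(11, 11): e=[72,-16,72] → ·
    (2,6)@(5, 13): e=[0,64,64] → █  [on edge]
    (5,6)@(11, 13): e=[84,-8,52] → ·
    (2,7)@(5, 15): e=[12,72,44] → █
    (5,7)@(11, 15): e=[96,0,32] → ·  [on edge]
    (2,8)@(5, 17): e=[24,80,24] → █
    (5,8)@(11, 17): e=[108,8,12] → █
    (3,9)@(7, 19): e=[64,64,0] → ·  [on edge]
  covered (15 px):
    · · · · · · ·
    · · · · · · ·
    · · · · · · ·
    · · · · · · ·
    · · · █ · · ·
    · · · █ █ · ·
    · · █ █ █ · ·
    · · █ █ █ · ·
    · · █ █ █ █ ·
    · █ █ · · · ·
T2:
  2·area = 92  (B↔C swapped to make it positive)
  edge (4, 0)→(9, 8): d=(5,8) right/bottom  bias=-1
  edge (9, 8)→(0, 12): d=(-9,4) right/bottom  bias=-1
  edge (0, 12)→(4, 0): d=(4,-12) top-left  bias=+0
    (1,1)@(3, 3): e=[23,69,0] → █  [on edge]
    (2,1)@(5, 3): e=[7,61,24] → █
    (3,1)@(7, 3): e=[-9,53,48] → ·
    (1,2)@(3, 5): e=[33,51,8] → █
    (3,2)@(7, 5): e=[1,35,56] → █
    (4,2)@(9, 5): e=[-15,27,80] → ·
    (1,3)@(3, 7): e=[43,33,16] → █
    (4,3)@(9, 7): e=[-5,9,88] → ·
    (0,4)@(1, 9): e=[69,23,0] → █  [on edge]
    (3,4)@(7, 9): e=[21,-1,72] → ·
    (0,5)@(1, 11): e=[79,5,8] → █
    (1,5)@(3, 11): e=[63,-3,32] → ·
  covered (12 px):
    · · · · · · ·
    · █ █ · · · ·
    · █ █ █ · · ·
    · █ █ █ · · ·
    █ █ █ · · · ·
    █ · · · · · ·
    · · · · · · ·
    · · · · · · ·
    · · · · · · ·
    · · · · · · ·
T3:
  2·area = 80
  edge (4, 6)→(12, 2): d=(8,-4) top-left  bias=+0
  edge (12, 2)→(8, 14): d=(-4,12) right/bottom  bias=-1
  edge (8, 14)→(4, 6): d=(-4,-8) top-left  bias=+0
    (5,1)@(11, 3): e=[4,8,68] → █
    (6,1)@(13, 3): e=[12,-16,84] → ·
    (3,2)@(7, 5): e=[4,48,28] → █
    (4,2)@(9, 5): e=[12,24,44] → █
    (5,2)@(11, 5): e=[20,0,60] → ·  [on edge]
    (2,3)@(5, 7): e=[12,64,4] → █
    (5,3)@(11, 7): e=[36,-8,52] → ·
    (2,4)@(5, 9): e=[28,56,-4] → ·
    (3,4)@(7, 9): e=[36,32,12] → █
    (5,4)@(11, 9): e=[52,-16,44] → ·
    (3,5)@(7, 11): e=[52,24,4] → █
    (4,5)@(9, 11): e=[60,0,20] → ·  [on edge]
    (3,8)@(7, 17): e=[100,0,-20] → ·  [on edge]
  covered (9 px):
    · · · · · · ·
    · · · · · █ ·
    · · · █ █ · ·
    · · █ █ █ · ·
    · · · █ █ · ·
    · · · █ · · ·
    · · · · · · ·
    · · · · · · ·
    · · · · · · ·
    · · · · · · ·
T4:
  2·area = 16
  edge (9, 6)→(10, 12): d=(1,6) right/bottom  bias=-1
  edge (10, 12)→(6, 4): d=(-4,-8) top-left  bias=+0
  edge (6, 4)→(9, 6): d=(3,2) right/bottom  bias=-1
    (3,2)@(7, 5): e=[11,4,1] → █
    (4,2)@(9, 5): e=[-1,20,-3] → ·
    (3,3)@(7, 7): e=[13,-4,7] → ·
    (4,3)@(9, 7): e=[1,12,3] → █
    (5,3)@(11, 7): e=[-11,28,-1] → ·
    (4,4)@(9, 9): e=[3,4,9] → █
    (5,4)@(11, 9): e=[-9,20,5] → ·
    (4,5)@(9, 11): e=[5,-4,15] → ·
  covered (3 px):
    · · · · · · ·
    · · · · · · ·
    · · · █ · · ·
    · · · · █ · ·
    · · · · █ · ·
    · · · · · · ·
    · · · · · · ·
    · · · · · · ·
    · · · · · · ·
    · · · · · · ·

Answer: [8,68,4]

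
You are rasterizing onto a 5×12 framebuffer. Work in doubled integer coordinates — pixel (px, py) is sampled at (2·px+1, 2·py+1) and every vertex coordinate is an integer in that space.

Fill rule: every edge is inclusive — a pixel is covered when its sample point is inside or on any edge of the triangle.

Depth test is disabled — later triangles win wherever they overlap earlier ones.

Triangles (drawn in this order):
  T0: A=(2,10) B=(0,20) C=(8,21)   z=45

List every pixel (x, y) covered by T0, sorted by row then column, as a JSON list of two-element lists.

T0:
  2·area = 82  (B↔C swapped to make it positive)
  edge (2, 10)→(8, 21): d=(6,11) inclusive
  edge (8, 21)→(0, 20): d=(-8,-1) inclusive
  edge (0, 20)→(2, 10): d=(2,-10) inclusive
    (1,2)@(3, 5): e=[-41,123,0] → ·  [on edge]
    (1,6)@(3, 13): e=[7,59,16] → █
    (2,6)@(5, 13): e=[-15,61,36] → ·
    (0,7)@(1, 15): e=[41,41,0] → █  [on edge]
    (2,7)@(5, 15): e=[-3,45,40] → ·
    (0,8)@(1, 17): e=[53,25,4] → █
    (2,8)@(5, 17): e=[9,29,44] → █
    (3,8)@(7, 17): e=[-13,31,64] → ·
    (0,9)@(1, 19): e=[65,9,8] → █
    (3,9)@(7, 19): e=[-1,15,68] → ·
    (0,10)@(1, 21): e=[77,-7,12] → ·
    (1,10)@(3, 21): e=[55,-5,32] → ·
  covered (9 px):
    · · · · ·
    · · · · ·
    · · · · ·
    · · · · ·
    · · · · ·
    · · · · ·
    · █ · · ·
    █ █ · · ·
    █ █ █ · ·
    █ █ █ · ·
    · · · · ·
    · · · · ·

Answer: [[1,6],[0,7],[1,7],[0,8],[1,8],[2,8],[0,9],[1,9],[2,9]]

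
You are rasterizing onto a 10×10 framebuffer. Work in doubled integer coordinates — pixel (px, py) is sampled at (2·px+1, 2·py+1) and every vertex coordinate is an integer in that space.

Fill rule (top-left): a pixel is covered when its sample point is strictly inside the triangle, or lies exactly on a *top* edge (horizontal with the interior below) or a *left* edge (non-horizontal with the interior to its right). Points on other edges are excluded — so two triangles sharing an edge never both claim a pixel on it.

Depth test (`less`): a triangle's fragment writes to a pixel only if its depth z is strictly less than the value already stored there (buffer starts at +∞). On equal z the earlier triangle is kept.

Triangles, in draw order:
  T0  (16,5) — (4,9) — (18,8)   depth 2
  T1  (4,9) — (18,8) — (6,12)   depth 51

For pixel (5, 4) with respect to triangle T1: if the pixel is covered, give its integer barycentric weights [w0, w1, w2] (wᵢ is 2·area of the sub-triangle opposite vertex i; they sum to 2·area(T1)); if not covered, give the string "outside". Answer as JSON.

T0:
  2·area = 44  (B↔C swapped to make it positive)
  edge (16, 5)→(18, 8): d=(2,3) right/bottom  bias=-1
  edge (18, 8)→(4, 9): d=(-14,1) right/bottom  bias=-1
  edge (4, 9)→(16, 5): d=(12,-4) top-left  bias=+0
    (5,3)@(11, 7): e=[19,21,4] → █
    (6,3)@(13, 7): e=[13,19,12] → █
    (7,3)@(15, 7): e=[7,17,20] → █
    (8,3)@(17, 7): e=[1,15,28] → █
    (9,3)@(19, 7): e=[-5,13,36] → ·
    (5,4)@(11, 9): e=[23,-7,28] → ·
    (6,4)@(13, 9): e=[17,-9,36] → ·
    (7,4)@(15, 9): e=[11,-11,44] → ·
    (8,4)@(17, 9): e=[5,-13,52] → ·
  covered (4 px):
    · · · · · · · · · ·
    · · · · · · · · · ·
    · · · · · · · · · ·
    · · · · · █ █ █ █ ·
    · · · · · · · · · ·
    · · · · · · · · · ·
    · · · · · · · · · ·
    · · · · · · · · · ·
    · · · · · · · · · ·
    · · · · · · · · · ·
T1:
  2·area = 44
  edge (4, 9)→(18, 8): d=(14,-1) top-left  bias=+0
  edge (18, 8)→(6, 12): d=(-12,4) right/bottom  bias=-1
  edge (6, 12)→(4, 9): d=(-2,-3) top-left  bias=+0
    (2,4)@(5, 9): e=[1,40,3] → █
    (3,4)@(7, 9): e=[3,32,9] → █
    (4,4)@(9, 9): e=[5,24,15] → █
    (5,4)@(11, 9): e=[7,16,21] → █
    (6,4)@(13, 9): e=[9,8,27] → █
    (7,4)@(15, 9): e=[11,0,33] → ·  [on edge]
    (2,5)@(5, 11): e=[29,16,-1] → ·
    (3,5)@(7, 11): e=[31,8,5] → █
    (4,5)@(9, 11): e=[33,0,11] → ·  [on edge]
    (5,5)@(11, 11): e=[35,-8,17] → ·
    (6,5)@(13, 11): e=[37,-16,23] → ·
    (1,6)@(3, 13): e=[55,0,-11] → ·  [on edge]
  covered (6 px):
    · · · · · · · · · ·
    · · · · · · · · · ·
    · · · · · · · · · ·
    · · · · · · · · · ·
    · · █ █ █ █ █ · · ·
    · · · █ · · · · · ·
    · · · · · · · · · ·
    · · · · · · · · · ·
    · · · · · · · · · ·
    · · · · · · · · · ·

Answer: [16,21,7]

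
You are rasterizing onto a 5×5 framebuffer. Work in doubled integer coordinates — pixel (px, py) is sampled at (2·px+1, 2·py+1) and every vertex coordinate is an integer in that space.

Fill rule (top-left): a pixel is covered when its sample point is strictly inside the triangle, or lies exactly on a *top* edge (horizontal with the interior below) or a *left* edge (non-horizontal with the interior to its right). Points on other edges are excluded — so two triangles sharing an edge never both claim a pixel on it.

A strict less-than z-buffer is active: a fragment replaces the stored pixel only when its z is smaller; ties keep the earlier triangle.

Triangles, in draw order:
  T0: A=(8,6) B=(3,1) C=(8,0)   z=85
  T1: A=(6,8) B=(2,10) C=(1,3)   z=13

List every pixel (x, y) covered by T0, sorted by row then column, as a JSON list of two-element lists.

T0:
  2·area = 30
  edge (8, 6)→(3, 1): d=(-5,-5) top-left  bias=+0
  edge (3, 1)→(8, 0): d=(5,-1) top-left  bias=+0
  edge (8, 0)→(8, 6): d=(0,6) right/bottom  bias=-1
    (1,0)@(3, 1): e=[0,0,30] → X  [on edge]
    (2,0)@(5, 1): e=[10,2,18] → X
    (3,0)@(7, 1): e=[20,4,6] → X
    (4,0)@(9, 1): e=[30,6,-6] → .
    (1,1)@(3, 3): e=[-10,10,30] → .
    (2,1)@(5, 3): e=[0,12,18] → X  [on edge]
    (4,1)@(9, 3): e=[20,16,-6] → .
    (2,2)@(5, 5): e=[-10,22,18] → .
    (3,2)@(7, 5): e=[0,24,6] → X  [on edge]
    (4,2)@(9, 5): e=[10,26,-6] → .
    (3,3)@(7, 7): e=[-10,34,6] → .
    (4,3)@(9, 7): e=[0,36,-6] → .  [on edge]
  covered (6 px):
    . X X X .
    . . X X .
    . . . X .
    . . . . .
    . . . . .
T1:
  2·area = 30
  edge (6, 8)→(2, 10): d=(-4,2) right/bottom  bias=-1
  edge (2, 10)→(1, 3): d=(-1,-7) top-left  bias=+0
  edge (1, 3)→(6, 8): d=(5,5) right/bottom  bias=-1
    (0,1)@(1, 3): e=[30,0,0] → .  [on edge]
    (1,2)@(3, 5): e=[18,12,0] → .  [on edge]
    (1,3)@(3, 7): e=[10,10,10] → X
    (2,3)@(5, 7): e=[6,24,0] → .  [on edge]
    (1,4)@(3, 9): e=[2,8,20] → X
    (2,4)@(5, 9): e=[-2,22,10] → .
    (3,4)@(7, 9): e=[-6,36,0] → .  [on edge]
  covered (2 px):
    . . . . .
    . . . . .
    . . . . .
    . X . . .
    . X . . .

Final: [[1,0],[2,0],[3,0],[2,1],[3,1],[3,2]]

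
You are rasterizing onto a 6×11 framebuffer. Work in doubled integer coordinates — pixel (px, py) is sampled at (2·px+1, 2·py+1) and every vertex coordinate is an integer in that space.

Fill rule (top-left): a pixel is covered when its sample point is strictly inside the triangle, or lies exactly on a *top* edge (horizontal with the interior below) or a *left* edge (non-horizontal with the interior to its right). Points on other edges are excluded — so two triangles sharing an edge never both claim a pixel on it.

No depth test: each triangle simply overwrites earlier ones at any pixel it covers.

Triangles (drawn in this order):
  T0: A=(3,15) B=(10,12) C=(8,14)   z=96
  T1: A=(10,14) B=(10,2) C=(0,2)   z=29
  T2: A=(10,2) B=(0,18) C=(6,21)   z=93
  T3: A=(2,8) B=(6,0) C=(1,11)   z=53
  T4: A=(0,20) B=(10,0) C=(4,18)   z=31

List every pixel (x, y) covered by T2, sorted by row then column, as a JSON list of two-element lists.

T0:
  2·area = 8
  edge (3, 15)→(10, 12): d=(7,-3) top-left  bias=+0
  edge (10, 12)→(8, 14): d=(-2,2) right/bottom  bias=-1
  edge (8, 14)→(3, 15): d=(-5,1) right/bottom  bias=-1
    (5,5)@(11, 11): e=[-4,0,12] → ·  [on edge]
    (4,6)@(9, 13): e=[4,0,4] → ·  [on edge]
    (1,7)@(3, 15): e=[0,8,0] → ·  [on edge]
    (3,7)@(7, 15): e=[12,0,-4] → ·  [on edge]
    (2,8)@(5, 17): e=[20,0,-12] → ·  [on edge]
    (1,9)@(3, 19): e=[28,0,-20] → ·  [on edge]
    (0,10)@(1, 21): e=[36,0,-28] → ·  [on edge]
  covered (0 px):
    · · · · · ·
    · · · · · ·
    · · · · · ·
    · · · · · ·
    · · · · · ·
    · · · · · ·
    · · · · · ·
    · · · · · ·
    · · · · · ·
    · · · · · ·
    · · · · · ·
T1:
  2·area = 120  (B↔C swapped to make it positive)
  edge (10, 14)→(0, 2): d=(-10,-12) top-left  bias=+0
  edge (0, 2)→(10, 2): d=(10,0) top-left  bias=+0
  edge (10, 2)→(10, 14): d=(0,12) right/bottom  bias=-1
    (0,1)@(1, 3): e=[2,10,108] → █
    (1,1)@(3, 3): e=[26,10,84] → █
    (2,1)@(5, 3): e=[50,10,60] → █
    (3,1)@(7, 3): e=[74,10,36] → █
    (4,1)@(9, 3): e=[98,10,12] → █
    (5,1)@(11, 3): e=[122,10,-12] → ·
    (0,2)@(1, 5): e=[-18,30,108] → ·
    (1,2)@(3, 5): e=[6,30,84] → █
    (5,2)@(11, 5): e=[102,30,-12] → ·
    (1,3)@(3, 7): e=[-14,50,84] → ·
    (2,3)@(5, 7): e=[10,50,60] → █
    (5,3)@(11, 7): e=[82,50,-12] → ·
  covered (15 px):
    · · · · · ·
    █ █ █ █ █ ·
    · █ █ █ █ ·
    · · █ █ █ ·
    · · · █ █ ·
    · · · · █ ·
    · · · · · ·
    · · · · · ·
    · · · · · ·
    · · · · · ·
    · · · · · ·
T2:
  2·area = 126  (B↔C swapped to make it positive)
  edge (10, 2)→(6, 21): d=(-4,19) right/bottom  bias=-1
  edge (6, 21)→(0, 18): d=(-6,-3) top-left  bias=+0
  edge (0, 18)→(10, 2): d=(10,-16) top-left  bias=+0
    (4,2)@(9, 5): e=[7,105,14] → █
    (5,2)@(11, 5): e=[-31,111,46] → ·
    (3,3)@(7, 7): e=[37,87,2] → █
    (4,3)@(9, 7): e=[-1,93,34] → ·
    (3,4)@(7, 9): e=[29,75,22] → █
    (4,4)@(9, 9): e=[-9,81,54] → ·
    (2,5)@(5, 11): e=[59,57,10] → █
    (4,5)@(9, 11): e=[-17,69,74] → ·
    (2,6)@(5, 13): e=[51,45,30] → █
    (4,6)@(9, 13): e=[-25,57,94] → ·
    (1,7)@(3, 15): e=[81,27,18] → █
    (4,7)@(9, 15): e=[-33,45,114] → ·
  covered (15 px):
    · · · · · ·
    · · · · · ·
    · · · · █ ·
    · · · █ · ·
    · · · █ · ·
    · · █ █ · ·
    · · █ █ · ·
    · █ █ █ · ·
    █ █ █ · · ·
    · █ █ · · ·
    · · · · · ·
T3:
  2·area = 4
  edge (2, 8)→(6, 0): d=(4,-8) top-left  bias=+0
  edge (6, 0)→(1, 11): d=(-5,11) right/bottom  bias=-1
  edge (1, 11)→(2, 8): d=(1,-3) top-left  bias=+0
    (1,2)@(3, 5): e=[-4,8,0] → ·  [on edge]
    (0,5)@(1, 11): e=[4,0,0] → ·  [on edge]
  covered (0 px):
    · · · · · ·
    · · · · · ·
    · · · · · ·
    · · · · · ·
    · · · · · ·
    · · · · · ·
    · · · · · ·
    · · · · · ·
    · · · · · ·
    · · · · · ·
    · · · · · ·
T4:
  2·area = 60
  edge (0, 20)→(10, 0): d=(10,-20) top-left  bias=+0
  edge (10, 0)→(4, 18): d=(-6,18) right/bottom  bias=-1
  edge (4, 18)→(0, 20): d=(-4,2) right/bottom  bias=-1
    (4,1)@(9, 3): e=[10,0,50] → ·  [on edge]
    (3,3)@(7, 7): e=[10,12,38] → █
    (4,3)@(9, 7): e=[50,-24,34] → ·
    (3,4)@(7, 9): e=[30,0,30] → ·  [on edge]
    (2,5)@(5, 11): e=[10,24,26] → █
    (3,5)@(7, 11): e=[50,-12,22] → ·
    (2,6)@(5, 13): e=[30,12,18] → █
    (3,6)@(7, 13): e=[70,-24,14] → ·
    (1,7)@(3, 15): e=[10,36,14] → █
    (2,7)@(5, 15): e=[50,0,10] → ·  [on edge]
    (1,8)@(3, 17): e=[30,24,6] → █
    (2,8)@(5, 17): e=[70,-12,2] → ·
    (1,10)@(3, 21): e=[70,0,-10] → ·  [on edge]
  covered (6 px):
    · · · · · ·
    · · · · · ·
    · · · · · ·
    · · · █ · ·
    · · · · · ·
    · · █ · · ·
    · · █ · · ·
    · █ · · · ·
    · █ · · · ·
    █ · · · · ·
    · · · · · ·

Result: [[4,2],[3,3],[3,4],[2,5],[3,5],[2,6],[3,6],[1,7],[2,7],[3,7],[0,8],[1,8],[2,8],[1,9],[2,9]]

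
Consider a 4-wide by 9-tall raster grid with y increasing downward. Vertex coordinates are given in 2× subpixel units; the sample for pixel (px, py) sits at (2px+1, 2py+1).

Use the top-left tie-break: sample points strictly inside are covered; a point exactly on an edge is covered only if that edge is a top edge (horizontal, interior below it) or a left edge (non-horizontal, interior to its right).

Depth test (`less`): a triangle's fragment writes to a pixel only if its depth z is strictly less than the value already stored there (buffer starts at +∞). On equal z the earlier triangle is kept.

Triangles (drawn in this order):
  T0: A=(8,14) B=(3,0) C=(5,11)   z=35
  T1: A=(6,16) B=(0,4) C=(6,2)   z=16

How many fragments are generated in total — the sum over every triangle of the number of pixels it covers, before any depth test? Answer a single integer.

T0:
  2·area = 27  (B↔C swapped to make it positive)
  edge (8, 14)→(5, 11): d=(-3,-3) top-left  bias=+0
  edge (5, 11)→(3, 0): d=(-2,-11) top-left  bias=+0
  edge (3, 0)→(8, 14): d=(5,14) right/bottom  bias=-1
    (0,3)@(1, 7): e=[0,-36,63] → .  [on edge]
    (2,3)@(5, 7): e=[12,8,7] → X
    (3,3)@(7, 7): e=[18,30,-21] → .
    (1,4)@(3, 9): e=[0,-18,45] → .  [on edge]
    (2,4)@(5, 9): e=[6,4,17] → X
    (3,4)@(7, 9): e=[12,26,-11] → .
    (2,5)@(5, 11): e=[0,0,27] → X  [on edge]
    (3,5)@(7, 11): e=[6,22,-1] → .
    (2,6)@(5, 13): e=[-6,-4,37] → .
    (3,6)@(7, 13): e=[0,18,9] → X  [on edge]
    (3,7)@(7, 15): e=[-6,14,19] → .
  covered (4 px):
    . . . .
    . . . .
    . . . .
    . . X .
    . . X .
    . . X .
    . . . X
    . . . .
    . . . .
T1:
  2·area = 84
  edge (6, 16)→(0, 4): d=(-6,-12) top-left  bias=+0
  edge (0, 4)→(6, 2): d=(6,-2) top-left  bias=+0
  edge (6, 2)→(6, 16): d=(0,14) right/bottom  bias=-1
    (1,1)@(3, 3): e=[42,0,42] → X  [on edge]
    (2,1)@(5, 3): e=[66,4,14] → X
    (3,1)@(7, 3): e=[90,8,-14] → .
    (0,2)@(1, 5): e=[6,8,70] → X
    (3,2)@(7, 5): e=[78,20,-14] → .
    (0,3)@(1, 7): e=[-6,20,70] → .
    (1,3)@(3, 7): e=[18,24,42] → X
    (3,3)@(7, 7): e=[66,32,-14] → .
    (1,4)@(3, 9): e=[6,36,42] → X
    (3,4)@(7, 9): e=[54,44,-14] → .
    (1,5)@(3, 11): e=[-6,48,42] → .
    (2,5)@(5, 11): e=[18,52,14] → X
  covered (11 px):
    . . . .
    . X X .
    X X X .
    . X X .
    . X X .
    . . X .
    . . X .
    . . . .
    . . . .

Result: 15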